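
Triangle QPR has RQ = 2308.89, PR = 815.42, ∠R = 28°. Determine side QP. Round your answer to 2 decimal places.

1634.38

By the law of cosines, QP² = PR² + RQ² − 2·PR·RQ·cos R = 2.6712e+06, so QP ≈ 1634.4.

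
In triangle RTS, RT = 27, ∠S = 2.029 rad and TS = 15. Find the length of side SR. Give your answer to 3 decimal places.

Law of sines: sin R = TS·sin S/RT ≈ 0.49825.
Since RT ≥ TS, only the acute value applies: ∠R ≈ 0.522 rad.
Then ∠T = π − ∠S − ∠R ≈ 0.591 rad.
Law of sines gives SR = RT·sin T/sin S ≈ 16.775.

16.775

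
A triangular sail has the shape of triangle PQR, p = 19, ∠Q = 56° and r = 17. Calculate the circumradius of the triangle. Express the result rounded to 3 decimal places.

By the law of cosines, q² = r² + p² − 2·r·p·cos Q = 288.76, so q ≈ 16.993.
Area = ½·r·p·sin Q ≈ 133.89.
Circumradius = q/(2 sin Q) ≈ 10.249.

10.249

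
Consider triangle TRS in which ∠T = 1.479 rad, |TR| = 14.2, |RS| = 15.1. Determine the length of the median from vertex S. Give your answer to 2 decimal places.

Law of sines: sin S = |TR|·sin T/|RS| ≈ 0.93644.
Since |RS| ≥ |TR|, only the acute value applies: ∠S ≈ 1.212 rad.
Then ∠R = π − ∠T − ∠S ≈ 0.450 rad.
Law of sines gives |ST| = |RS|·sin R/sin T ≈ 6.5993.
Median from S: ½√(2·|RS|² + 2·|ST|² − |TR|²) ≈ 9.2396.

m_S ≈ 9.24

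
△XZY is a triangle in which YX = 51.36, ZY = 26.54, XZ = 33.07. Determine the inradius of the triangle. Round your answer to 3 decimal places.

r ≈ 6.945

Semiperimeter s = (26.54 + 51.36 + 33.07)/2 = 55.485.
Heron's formula: area = √(55.485·28.945·4.125·22.415) ≈ 385.35.
Inradius = area/s = 385.35/55.485 ≈ 6.9451.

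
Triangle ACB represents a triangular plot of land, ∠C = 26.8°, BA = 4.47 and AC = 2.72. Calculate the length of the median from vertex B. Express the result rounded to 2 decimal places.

Law of sines: sin B = AC·sin C/BA ≈ 0.27436.
Since BA ≥ AC, only the acute value applies: ∠B ≈ 15.92°.
Then ∠A = 180° − ∠C − ∠B ≈ 137.28°.
Law of sines gives CB = BA·sin A/sin C ≈ 6.7263.
Median from B: ½√(2·CB² + 2·BA² − AC²) ≈ 5.5464.

5.55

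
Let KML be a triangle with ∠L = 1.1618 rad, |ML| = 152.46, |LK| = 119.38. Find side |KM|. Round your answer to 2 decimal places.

By the law of cosines, |KM|² = |ML|² + |LK|² − 2·|ML|·|LK|·cos L = 23019, so |KM| ≈ 151.72.

151.72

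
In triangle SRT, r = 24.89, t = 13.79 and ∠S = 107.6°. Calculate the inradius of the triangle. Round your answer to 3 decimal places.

4.636

By the law of cosines, s² = r² + t² − 2·r·t·cos S = 1017.2, so s ≈ 31.894.
Area = ½·r·t·sin S ≈ 163.58.
Semiperimeter p = (31.894+24.89+13.79)/2 = 35.287.
Inradius = area/p = 163.58/35.287 ≈ 4.6358.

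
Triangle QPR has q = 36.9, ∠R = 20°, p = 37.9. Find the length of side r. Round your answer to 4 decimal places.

13.0262

By the law of cosines, r² = q² + p² − 2·q·p·cos R = 169.68, so r ≈ 13.026.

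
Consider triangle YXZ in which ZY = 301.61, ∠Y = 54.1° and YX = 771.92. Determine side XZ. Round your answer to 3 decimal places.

By the law of cosines, XZ² = ZY² + YX² − 2·ZY·YX·cos Y = 4.1379e+05, so XZ ≈ 643.27.

643.267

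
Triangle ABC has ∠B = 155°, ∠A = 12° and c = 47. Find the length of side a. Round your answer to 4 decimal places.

The third angle is ∠C = 180° − ∠A − ∠B = 13.00°.
Law of sines: a = c·sin A/sin C ≈ 43.44.

43.4399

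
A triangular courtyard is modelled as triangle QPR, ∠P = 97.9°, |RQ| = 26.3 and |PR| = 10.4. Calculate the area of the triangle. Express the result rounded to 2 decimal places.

117.28

Law of sines: sin Q = |PR|·sin P/|RQ| ≈ 0.39168.
Since |RQ| ≥ |PR|, only the acute value applies: ∠Q ≈ 23.06°.
Then ∠R = 180° − ∠P − ∠Q ≈ 59.04°.
Law of sines gives |QP| = |RQ|·sin R/sin P ≈ 22.769.
Area = ½·|RQ|·|PR|·sin R ≈ 117.28.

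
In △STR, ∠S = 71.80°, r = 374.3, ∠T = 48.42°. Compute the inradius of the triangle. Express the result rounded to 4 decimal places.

The third angle is ∠R = 180° − ∠S − ∠T = 59.78°.
Law of sines: s = r·sin S/sin R ≈ 411.5.
Law of sines: t = r·sin T/sin R ≈ 324.02.
Area = ½·r·s·sin T ≈ 57607.
Semiperimeter p = (411.5+324.02+374.3)/2 = 554.91.
Inradius = area/p = 57607/554.91 ≈ 103.81.

103.8134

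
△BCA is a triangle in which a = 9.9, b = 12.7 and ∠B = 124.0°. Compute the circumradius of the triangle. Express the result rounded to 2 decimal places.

7.66

Law of sines: sin A = a·sin B/b ≈ 0.64626.
Since b ≥ a, only the acute value applies: ∠A ≈ 40.26°.
Then ∠C = 180° − ∠B − ∠A ≈ 15.74°.
Law of sines gives c = b·sin C/sin B ≈ 4.1556.
Circumradius = b/(2 sin B) ≈ 7.6595.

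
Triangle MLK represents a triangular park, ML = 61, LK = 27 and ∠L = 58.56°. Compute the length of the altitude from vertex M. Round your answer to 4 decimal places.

By the law of cosines, KM² = ML² + LK² − 2·ML·LK·cos L = 2731.8, so KM ≈ 52.267.
Area = ½·ML·LK·sin L ≈ 702.6.
The altitude from M has length 2·area/LK ≈ 52.044.

h_M ≈ 52.0444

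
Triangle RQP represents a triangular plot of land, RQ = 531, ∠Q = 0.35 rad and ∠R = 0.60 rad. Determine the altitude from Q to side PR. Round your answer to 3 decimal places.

The third angle is ∠P = π − ∠R − ∠Q = 2.192 rad.
Law of sines: QP = RQ·sin R/sin P ≈ 368.6.
Law of sines: PR = RQ·sin Q/sin P ≈ 223.84.
Area = ½·RQ·QP·sin Q ≈ 33557.
The altitude from Q has length 2·area/PR ≈ 299.83.

299.825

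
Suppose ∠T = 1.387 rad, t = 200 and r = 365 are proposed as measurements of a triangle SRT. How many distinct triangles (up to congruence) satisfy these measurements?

0

r·sin T = 365·sin(1.387 rad) ≈ 358.9.
Since t = 200 < 358.9 = r sin T, no triangle exists.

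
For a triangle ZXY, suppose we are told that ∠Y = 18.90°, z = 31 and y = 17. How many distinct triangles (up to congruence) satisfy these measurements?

z·sin Y = 31·sin(18.90°) ≈ 10.04.
Since z sin Y < y < z (10.04 < 17 < 31), two triangles exist.

2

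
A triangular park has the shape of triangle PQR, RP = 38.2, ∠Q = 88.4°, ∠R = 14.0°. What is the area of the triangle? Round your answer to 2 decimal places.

The third angle is ∠P = 180° − ∠Q − ∠R = 77.60°.
Law of sines: QR = RP·sin P/sin Q ≈ 37.323.
Law of sines: PQ = RP·sin R/sin Q ≈ 9.245.
Area = ½·RP·QR·sin R ≈ 172.46.

172.46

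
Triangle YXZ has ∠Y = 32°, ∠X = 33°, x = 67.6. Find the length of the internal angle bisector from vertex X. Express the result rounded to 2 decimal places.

The third angle is ∠Z = 180° − ∠Y − ∠X = 115.00°.
Law of sines: y = x·sin Y/sin X ≈ 65.773.
Law of sines: z = x·sin Z/sin X ≈ 112.49.
The bisector from X has length 2·z·y·cos(∠X/2)/(z+y) ≈ 79.592.

79.59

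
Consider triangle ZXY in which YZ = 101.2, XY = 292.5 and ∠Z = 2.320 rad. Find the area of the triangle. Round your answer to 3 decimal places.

area ≈ 7930.193

Law of sines: sin X = YZ·sin Z/XY ≈ 0.25334.
Since XY ≥ YZ, only the acute value applies: ∠X ≈ 0.256 rad.
Then ∠Y = π − ∠Z − ∠X ≈ 0.565 rad.
Law of sines gives ZX = XY·sin Y/sin Z ≈ 214.04.
Area = ½·XY·YZ·sin Y ≈ 7930.2.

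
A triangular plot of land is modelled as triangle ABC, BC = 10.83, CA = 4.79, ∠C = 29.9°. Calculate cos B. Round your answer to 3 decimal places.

By the law of cosines, AB² = BC² + CA² − 2·BC·CA·cos C = 50.291, so AB ≈ 7.0916.
Law of cosines again: cos B = (AB² + BC² − CA²)/(2·AB·BC) ≈ 0.94161, so ∠B ≈ 19.68°.

cos B ≈ 0.942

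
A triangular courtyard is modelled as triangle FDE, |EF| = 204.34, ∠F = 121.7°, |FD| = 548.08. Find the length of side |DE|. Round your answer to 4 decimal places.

By the law of cosines, |DE|² = |EF|² + |FD|² − 2·|EF|·|FD|·cos F = 4.5985e+05, so |DE| ≈ 678.12.

678.1199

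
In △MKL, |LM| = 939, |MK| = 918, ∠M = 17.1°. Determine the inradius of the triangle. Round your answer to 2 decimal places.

By the law of cosines, |KL|² = |LM|² + |MK|² − 2·|LM|·|MK|·cos M = 76654, so |KL| ≈ 276.86.
Area = ½·|LM|·|MK|·sin M ≈ 1.2673e+05.
Semiperimeter s = (276.86+939+918)/2 = 1066.9.
Inradius = area/s = 1.2673e+05/1066.9 ≈ 118.78.

r ≈ 118.78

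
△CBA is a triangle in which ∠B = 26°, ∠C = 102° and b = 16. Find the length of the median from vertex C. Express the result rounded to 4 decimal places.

The third angle is ∠A = 180° − ∠C − ∠B = 52.00°.
Law of sines: c = b·sin C/sin B ≈ 35.701.
Law of sines: a = b·sin A/sin B ≈ 28.761.
Median from C: ½√(2·b² + 2·a² − c²) ≈ 14.932.

m_C ≈ 14.9320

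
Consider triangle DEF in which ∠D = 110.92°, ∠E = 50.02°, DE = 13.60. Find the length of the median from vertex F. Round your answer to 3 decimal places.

m_F ≈ 34.923

The third angle is ∠F = 180° − ∠D − ∠E = 19.06°.
Law of sines: EF = DE·sin D/sin F ≈ 38.901.
Law of sines: FD = DE·sin E/sin F ≈ 31.912.
Median from F: ½√(2·EF² + 2·FD² − DE²) ≈ 34.923.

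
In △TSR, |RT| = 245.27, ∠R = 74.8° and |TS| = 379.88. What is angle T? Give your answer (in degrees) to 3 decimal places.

66.660

Law of sines: sin S = |RT|·sin R/|TS| ≈ 0.62306.
Since |TS| ≥ |RT|, only the acute value applies: ∠S ≈ 38.54°.
Then ∠T = 180° − ∠R − ∠S ≈ 66.66°.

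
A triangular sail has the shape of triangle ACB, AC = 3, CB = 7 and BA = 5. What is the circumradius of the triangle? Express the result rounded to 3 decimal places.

By the law of cosines, cos A = (BA² + AC² − CB²) / (2·BA·AC) ≈ -0.50000, so ∠A ≈ 120.00°.
Circumradius = CB/(2 sin A) ≈ 4.0415.

R ≈ 4.041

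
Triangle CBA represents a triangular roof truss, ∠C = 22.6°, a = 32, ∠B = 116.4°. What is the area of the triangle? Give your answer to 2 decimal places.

area ≈ 268.63

The third angle is ∠A = 180° − ∠C − ∠B = 41.00°.
Law of sines: c = a·sin C/sin A ≈ 18.744.
Law of sines: b = a·sin B/sin A ≈ 43.689.
Area = ½·a·c·sin B ≈ 268.63.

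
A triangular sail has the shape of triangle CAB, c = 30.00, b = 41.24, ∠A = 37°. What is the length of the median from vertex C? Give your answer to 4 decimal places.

m_C ≈ 30.6213

By the law of cosines, a² = b² + c² − 2·b·c·cos A = 624.59, so a ≈ 24.992.
Median from C: ½√(2·a² + 2·b² − c²) ≈ 30.621.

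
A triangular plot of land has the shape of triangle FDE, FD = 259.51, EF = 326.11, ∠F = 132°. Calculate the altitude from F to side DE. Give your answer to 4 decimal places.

h_F ≈ 117.4058

By the law of cosines, DE² = EF² + FD² − 2·EF·FD·cos F = 2.8695e+05, so DE ≈ 535.68.
Area = ½·EF·FD·sin F ≈ 31446.
The altitude from F has length 2·area/DE ≈ 117.41.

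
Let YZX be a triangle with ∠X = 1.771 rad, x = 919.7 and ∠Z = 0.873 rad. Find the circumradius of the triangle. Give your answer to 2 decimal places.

R ≈ 469.22

The third angle is ∠Y = π − ∠Z − ∠X = 0.498 rad.
Law of sines: y = x·sin Y/sin X ≈ 447.93.
Law of sines: z = x·sin Z/sin X ≈ 719.09.
Circumradius = x/(2 sin X) ≈ 469.22.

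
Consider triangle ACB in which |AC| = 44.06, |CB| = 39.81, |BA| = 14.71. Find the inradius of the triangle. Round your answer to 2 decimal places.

r ≈ 5.90

Semiperimeter s = (39.81 + 14.71 + 44.06)/2 = 49.29.
Heron's formula: area = √(49.29·9.48·34.58·5.23) ≈ 290.7.
Inradius = area/s = 290.7/49.29 ≈ 5.8978.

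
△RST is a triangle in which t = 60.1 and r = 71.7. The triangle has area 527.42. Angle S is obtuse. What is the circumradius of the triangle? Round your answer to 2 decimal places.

267.17

From area = ½·t·r·sin S, we get sin S = 2·area/(t·r) ≈ 0.24479.
Taking the obtuse solution, ∠S ≈ 2.894 rad.
Law of cosines then gives s ≈ 130.8.
Circumradius = s/(2 sin S) ≈ 267.17.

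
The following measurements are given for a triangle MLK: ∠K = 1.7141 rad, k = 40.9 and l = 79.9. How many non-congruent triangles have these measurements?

0

l·sin K = 79.9·sin(1.7141 rad) ≈ 79.08.
Since ∠K is not acute, a triangle exists only if k > l; here k ≤ l, so there is no triangle.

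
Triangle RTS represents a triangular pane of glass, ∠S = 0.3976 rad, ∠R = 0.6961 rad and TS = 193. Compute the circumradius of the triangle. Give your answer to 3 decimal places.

150.492

The third angle is ∠T = π − ∠S − ∠R = 2.0479 rad.
Law of sines: SR = TS·sin T/sin R ≈ 267.37.
Law of sines: RT = TS·sin S/sin R ≈ 116.54.
Circumradius = TS/(2 sin R) ≈ 150.49.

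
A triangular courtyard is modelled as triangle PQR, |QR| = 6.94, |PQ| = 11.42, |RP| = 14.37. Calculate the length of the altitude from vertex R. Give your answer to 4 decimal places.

6.8315

Semiperimeter s = (6.94 + 14.37 + 11.42)/2 = 16.365.
Heron's formula: area = √(16.365·9.425·1.995·4.945) ≈ 39.008.
The altitude from R has length 2·area/|PQ| ≈ 6.8315.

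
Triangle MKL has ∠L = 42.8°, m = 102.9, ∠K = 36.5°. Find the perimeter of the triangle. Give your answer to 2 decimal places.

236.34

The third angle is ∠M = 180° − ∠K − ∠L = 100.70°.
Law of sines: k = m·sin K/sin M ≈ 62.29.
Law of sines: l = m·sin L/sin M ≈ 71.152.
Semiperimeter s = (102.9+62.29+71.152)/2 = 118.17.
Perimeter = 102.9 + 62.29 + 71.152 = 236.34.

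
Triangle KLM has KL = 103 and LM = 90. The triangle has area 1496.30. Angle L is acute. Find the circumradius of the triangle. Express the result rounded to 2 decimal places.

52.79

From area = ½·KL·LM·sin L, we get sin L = 2·area/(KL·LM) ≈ 0.32283.
Taking the acute solution, ∠L ≈ 18.83°.
Law of cosines then gives MK ≈ 34.083.
Circumradius = MK/(2 sin L) ≈ 52.789.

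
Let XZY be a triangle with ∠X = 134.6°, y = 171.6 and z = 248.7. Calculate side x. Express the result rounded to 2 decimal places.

388.88

By the law of cosines, x² = z² + y² − 2·z·y·cos X = 1.5123e+05, so x ≈ 388.88.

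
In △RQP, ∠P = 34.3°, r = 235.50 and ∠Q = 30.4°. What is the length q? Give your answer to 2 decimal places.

The third angle is ∠R = 180° − ∠Q − ∠P = 115.30°.
Law of sines: q = r·sin Q/sin R ≈ 131.81.

131.81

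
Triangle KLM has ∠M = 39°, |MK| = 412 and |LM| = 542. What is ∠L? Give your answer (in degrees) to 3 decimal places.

∠L ≈ 49.453°

By the law of cosines, |KL|² = |LM|² + |MK|² − 2·|LM|·|MK|·cos M = 1.1643e+05, so |KL| ≈ 341.22.
Law of cosines again: cos L = (|KL|² + |LM|² − |MK|²)/(2·|KL|·|LM|) ≈ 0.65007, so ∠L ≈ 49.45°.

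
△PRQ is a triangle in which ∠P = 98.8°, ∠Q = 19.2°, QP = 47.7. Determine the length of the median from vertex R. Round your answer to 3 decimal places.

The third angle is ∠R = 180° − ∠Q − ∠P = 62.00°.
Law of sines: RQ = QP·sin P/sin R ≈ 53.388.
Law of sines: PR = QP·sin Q/sin R ≈ 17.767.
Median from R: ½√(2·PR² + 2·RQ² − QP²) ≈ 31.845.

m_R ≈ 31.845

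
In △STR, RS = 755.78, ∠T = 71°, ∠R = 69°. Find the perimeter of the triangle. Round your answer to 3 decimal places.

The third angle is ∠S = 180° − ∠T − ∠R = 40.00°.
Law of sines: TR = RS·sin S/sin T ≈ 513.8.
Law of sines: ST = RS·sin R/sin T ≈ 746.24.
Semiperimeter s = (513.8+755.78+746.24)/2 = 1007.9.
Perimeter = 513.8 + 755.78 + 746.24 = 2015.8.

2015.816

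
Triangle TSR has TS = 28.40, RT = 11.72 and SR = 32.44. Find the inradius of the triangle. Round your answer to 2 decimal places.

r ≈ 4.53

Semiperimeter s = (32.44 + 11.72 + 28.4)/2 = 36.28.
Heron's formula: area = √(36.28·3.84·24.56·7.88) ≈ 164.2.
Inradius = area/s = 164.2/36.28 ≈ 4.5259.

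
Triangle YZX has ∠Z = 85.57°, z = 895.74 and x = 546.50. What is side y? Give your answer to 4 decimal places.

Law of sines: sin X = x·sin Z/z ≈ 0.60829.
Since z ≥ x, only the acute value applies: ∠X ≈ 37.47°.
Then ∠Y = 180° − ∠Z − ∠X ≈ 56.96°.
Law of sines gives y = z·sin Y/sin Z ≈ 753.18.

753.1762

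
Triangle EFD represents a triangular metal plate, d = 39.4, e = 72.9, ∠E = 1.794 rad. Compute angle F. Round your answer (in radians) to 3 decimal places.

Law of sines: sin D = d·sin E/e ≈ 0.52706.
Since e ≥ d, only the acute value applies: ∠D ≈ 0.555 rad.
Then ∠F = π − ∠E − ∠D ≈ 0.792 rad.

0.792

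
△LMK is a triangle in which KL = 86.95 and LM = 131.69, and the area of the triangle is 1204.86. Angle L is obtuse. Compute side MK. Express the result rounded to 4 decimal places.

From area = ½·KL·LM·sin L, we get sin L = 2·area/(KL·LM) ≈ 0.21045.
Taking the obtuse solution, ∠L ≈ 167.85°.
Law of cosines then gives MK ≈ 217.46.

217.4640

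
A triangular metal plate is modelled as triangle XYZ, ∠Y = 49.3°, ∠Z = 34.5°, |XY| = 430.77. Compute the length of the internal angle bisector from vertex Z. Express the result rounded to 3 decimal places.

624.818

The third angle is ∠X = 180° − ∠Y − ∠Z = 96.20°.
Law of sines: |YZ| = |XY|·sin X/sin Z ≈ 756.08.
Law of sines: |ZX| = |XY|·sin Y/sin Z ≈ 576.59.
The bisector from Z has length 2·|YZ|·|ZX|·cos(∠Z/2)/(|YZ|+|ZX|) ≈ 624.82.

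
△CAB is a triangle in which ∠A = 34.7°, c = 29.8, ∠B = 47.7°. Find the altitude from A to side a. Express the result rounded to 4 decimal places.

The third angle is ∠C = 180° − ∠A − ∠B = 97.60°.
Law of sines: a = c·sin A/sin C ≈ 17.115.
Law of sines: b = c·sin B/sin C ≈ 22.236.
Area = ½·c·a·sin B ≈ 188.61.
The altitude from A has length 2·area/a ≈ 22.041.

h_A ≈ 22.0410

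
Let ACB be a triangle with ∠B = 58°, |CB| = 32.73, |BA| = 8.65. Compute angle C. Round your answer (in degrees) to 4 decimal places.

By the law of cosines, |AC|² = |CB|² + |BA|² − 2·|CB|·|BA|·cos B = 846.02, so |AC| ≈ 29.086.
Law of cosines again: cos C = (|AC|² + |CB|² − |BA|²)/(2·|AC|·|CB|) ≈ 0.96767, so ∠C ≈ 14.61°.

14.6078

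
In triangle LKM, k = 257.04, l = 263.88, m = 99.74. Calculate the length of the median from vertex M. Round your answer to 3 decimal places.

Median from M: ½√(2·l² + 2·k² − m²) ≈ 255.66.

m_M ≈ 255.664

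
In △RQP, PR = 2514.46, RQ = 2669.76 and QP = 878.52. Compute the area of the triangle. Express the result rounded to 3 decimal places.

Semiperimeter s = (878.52 + 2514.5 + 2669.8)/2 = 3031.4.
Heron's formula: area = √(3031.4·2152.8·516.91·361.61) ≈ 1.1045e+06.

area ≈ 1104470.302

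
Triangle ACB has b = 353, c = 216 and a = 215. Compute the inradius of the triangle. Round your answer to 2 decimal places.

r ≈ 55.67

Semiperimeter s = (215 + 216 + 353)/2 = 392.
Heron's formula: area = √(392·177·176·39) ≈ 21823.
Inradius = area/s = 21823/392 ≈ 55.671.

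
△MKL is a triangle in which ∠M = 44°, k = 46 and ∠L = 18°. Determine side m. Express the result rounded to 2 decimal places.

The third angle is ∠K = 180° − ∠L − ∠M = 118.00°.
Law of sines: m = k·sin M/sin K ≈ 36.19.

36.19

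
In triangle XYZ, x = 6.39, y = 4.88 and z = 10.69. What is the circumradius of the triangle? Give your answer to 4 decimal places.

8.8261

By the law of cosines, cos X = (y² + z² − x²) / (2·y·z) ≈ 0.93218, so ∠X ≈ 21.22°.
Circumradius = x/(2 sin X) ≈ 8.8261.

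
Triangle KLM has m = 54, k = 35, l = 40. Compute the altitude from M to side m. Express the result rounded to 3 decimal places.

Semiperimeter s = (35 + 40 + 54)/2 = 64.5.
Heron's formula: area = √(64.5·29.5·24.5·10.5) ≈ 699.63.
The altitude from M has length 2·area/m ≈ 25.912.

h_M ≈ 25.912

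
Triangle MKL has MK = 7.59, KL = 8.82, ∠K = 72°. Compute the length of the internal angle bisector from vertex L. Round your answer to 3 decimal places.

By the law of cosines, LM² = MK² + KL² − 2·MK·KL·cos K = 94.027, so LM ≈ 9.6967.
Law of cosines again: cos L = (KL² + LM² − MK²)/(2·KL·LM) ≈ 0.66770, so ∠L ≈ 48.11°.
The bisector from L has length 2·KL·LM·cos(∠L/2)/(KL+LM) ≈ 8.4354.

t_L ≈ 8.435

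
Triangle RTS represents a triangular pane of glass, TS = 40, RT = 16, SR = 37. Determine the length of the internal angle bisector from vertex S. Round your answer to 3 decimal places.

By the law of cosines, cos S = (TS² + SR² − RT²) / (2·TS·SR) ≈ 0.91655, so ∠S ≈ 23.57°.
The bisector from S has length 2·TS·SR·cos(∠S/2)/(TS+SR) ≈ 37.631.

37.631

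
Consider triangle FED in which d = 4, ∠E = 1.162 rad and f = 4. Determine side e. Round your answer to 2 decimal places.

4.39

By the law of cosines, e² = d² + f² − 2·d·f·cos E = 19.28, so e ≈ 4.3909.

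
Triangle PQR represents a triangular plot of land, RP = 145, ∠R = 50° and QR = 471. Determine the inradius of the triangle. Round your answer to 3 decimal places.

r ≈ 51.810

By the law of cosines, PQ² = QR² + RP² − 2·QR·RP·cos R = 1.5507e+05, so PQ ≈ 393.79.
Area = ½·QR·RP·sin R ≈ 26159.
Semiperimeter s = (471+145+393.79)/2 = 504.89.
Inradius = area/s = 26159/504.89 ≈ 51.81.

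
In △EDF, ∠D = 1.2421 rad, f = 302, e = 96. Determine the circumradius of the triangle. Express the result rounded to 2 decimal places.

By the law of cosines, d² = f² + e² − 2·f·e·cos D = 81702, so d ≈ 285.84.
Area = ½·f·e·sin D ≈ 13720.
Circumradius = d/(2 sin D) ≈ 151.

R ≈ 151.00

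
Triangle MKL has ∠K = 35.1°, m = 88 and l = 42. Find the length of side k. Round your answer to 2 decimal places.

58.82

By the law of cosines, k² = l² + m² − 2·l·m·cos K = 3460.2, so k ≈ 58.824.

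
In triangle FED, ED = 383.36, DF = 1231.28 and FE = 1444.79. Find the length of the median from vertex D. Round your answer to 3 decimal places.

m_D ≈ 556.465

Median from D: ½√(2·ED² + 2·DF² − FE²) ≈ 556.46.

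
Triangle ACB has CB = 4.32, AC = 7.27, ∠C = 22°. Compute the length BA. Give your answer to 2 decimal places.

3.64

By the law of cosines, BA² = AC² + CB² − 2·AC·CB·cos C = 13.276, so BA ≈ 3.6437.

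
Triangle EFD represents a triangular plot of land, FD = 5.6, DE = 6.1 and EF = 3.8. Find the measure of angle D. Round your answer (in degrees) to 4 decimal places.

By the law of cosines, cos D = (FD² + DE² − EF²) / (2·FD·DE) ≈ 0.79230, so ∠D ≈ 37.60°.

∠D ≈ 37.5989°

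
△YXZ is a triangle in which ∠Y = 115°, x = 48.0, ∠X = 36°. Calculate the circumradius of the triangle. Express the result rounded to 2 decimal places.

40.83

The third angle is ∠Z = 180° − ∠Y − ∠X = 29.00°.
Law of sines: y = x·sin Y/sin X ≈ 74.011.
Law of sines: z = x·sin Z/sin X ≈ 39.591.
Circumradius = x/(2 sin X) ≈ 40.831.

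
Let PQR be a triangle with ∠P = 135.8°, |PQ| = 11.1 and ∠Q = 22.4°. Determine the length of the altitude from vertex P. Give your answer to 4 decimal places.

The third angle is ∠R = 180° − ∠P − ∠Q = 21.80°.
Law of sines: |QR| = |PQ|·sin P/sin R ≈ 20.838.
Law of sines: |RP| = |PQ|·sin Q/sin R ≈ 11.39.
Area = ½·|PQ|·|QR|·sin Q ≈ 44.071.
The altitude from P has length 2·area/|QR| ≈ 4.2299.

4.2299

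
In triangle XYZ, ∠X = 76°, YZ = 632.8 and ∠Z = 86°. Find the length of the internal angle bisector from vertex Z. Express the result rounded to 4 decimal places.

t_Z ≈ 223.5783

The third angle is ∠Y = 180° − ∠Z − ∠X = 18.00°.
Law of sines: ZX = YZ·sin Y/sin X ≈ 201.53.
Law of sines: XY = YZ·sin Z/sin X ≈ 650.58.
The bisector from Z has length 2·YZ·ZX·cos(∠Z/2)/(YZ+ZX) ≈ 223.58.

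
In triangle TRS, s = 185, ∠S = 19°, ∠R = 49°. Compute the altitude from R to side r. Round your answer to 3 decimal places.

h_R ≈ 171.529

The third angle is ∠T = 180° − ∠R − ∠S = 112.00°.
Law of sines: t = s·sin T/sin S ≈ 526.86.
Law of sines: r = s·sin R/sin S ≈ 428.85.
Area = ½·s·t·sin R ≈ 36780.
The altitude from R has length 2·area/r ≈ 171.53.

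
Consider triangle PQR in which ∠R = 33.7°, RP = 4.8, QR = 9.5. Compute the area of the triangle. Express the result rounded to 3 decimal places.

Area = ½·QR·RP·sin R ≈ 12.65.

12.650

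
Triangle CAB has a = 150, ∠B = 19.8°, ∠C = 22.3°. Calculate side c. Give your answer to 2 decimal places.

The third angle is ∠A = 180° − ∠B − ∠C = 137.90°.
Law of sines: c = a·sin C/sin A ≈ 84.899.

84.90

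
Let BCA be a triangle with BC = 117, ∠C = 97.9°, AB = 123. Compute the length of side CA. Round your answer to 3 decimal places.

25.133

Law of sines: sin A = BC·sin C/AB ≈ 0.94219.
Since AB ≥ BC, only the acute value applies: ∠A ≈ 70.42°.
Then ∠B = 180° − ∠C − ∠A ≈ 11.68°.
Law of sines gives CA = AB·sin B/sin C ≈ 25.133.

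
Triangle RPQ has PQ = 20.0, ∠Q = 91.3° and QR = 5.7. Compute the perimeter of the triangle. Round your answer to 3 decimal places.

By the law of cosines, RP² = PQ² + QR² − 2·PQ·QR·cos Q = 437.66, so RP ≈ 20.92.
Semiperimeter s = (20+5.7+20.92)/2 = 23.31.
Perimeter = 20 + 5.7 + 20.92 = 46.62.

perimeter ≈ 46.620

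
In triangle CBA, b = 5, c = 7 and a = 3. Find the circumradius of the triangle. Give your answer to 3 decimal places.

R ≈ 4.041

By the law of cosines, cos C = (b² + a² − c²) / (2·b·a) ≈ -0.50000, so ∠C ≈ 120.00°.
Circumradius = c/(2 sin C) ≈ 4.0415.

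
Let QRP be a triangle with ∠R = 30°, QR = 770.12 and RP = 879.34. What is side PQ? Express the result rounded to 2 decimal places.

By the law of cosines, PQ² = QR² + RP² − 2·QR·RP·cos R = 1.9338e+05, so PQ ≈ 439.75.

439.75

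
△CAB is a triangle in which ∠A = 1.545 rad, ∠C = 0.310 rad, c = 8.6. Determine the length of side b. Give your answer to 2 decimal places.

The third angle is ∠B = π − ∠C − ∠A = 1.287 rad.
Law of sines: b = c·sin B/sin C ≈ 27.06.

27.06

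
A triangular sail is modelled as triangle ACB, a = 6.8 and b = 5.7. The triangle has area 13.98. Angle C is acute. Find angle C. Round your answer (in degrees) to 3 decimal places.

∠C ≈ 46.167°

From area = ½·b·a·sin C, we get sin C = 2·area/(b·a) ≈ 0.72136.
Taking the acute solution, ∠C ≈ 46.17°.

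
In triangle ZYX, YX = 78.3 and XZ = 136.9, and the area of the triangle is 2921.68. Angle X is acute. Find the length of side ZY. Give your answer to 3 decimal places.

83.063

From area = ½·YX·XZ·sin X, we get sin X = 2·area/(YX·XZ) ≈ 0.54513.
Taking the acute solution, ∠X ≈ 33.03°.
Law of cosines then gives ZY ≈ 83.063.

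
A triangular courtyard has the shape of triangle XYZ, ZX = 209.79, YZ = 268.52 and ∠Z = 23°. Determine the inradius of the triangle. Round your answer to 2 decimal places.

37.33

By the law of cosines, XY² = YZ² + ZX² − 2·YZ·ZX·cos Z = 12406, so XY ≈ 111.38.
Area = ½·YZ·ZX·sin Z ≈ 11005.
Semiperimeter s = (268.52+209.79+111.38)/2 = 294.85.
Inradius = area/s = 11005/294.85 ≈ 37.326.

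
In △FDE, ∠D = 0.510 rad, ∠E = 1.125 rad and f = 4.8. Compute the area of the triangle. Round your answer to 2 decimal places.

The third angle is ∠F = π − ∠D − ∠E = 1.507 rad.
Law of sines: d = f·sin D/sin F ≈ 2.3481.
Law of sines: e = f·sin E/sin F ≈ 4.3398.
Area = ½·f·d·sin E ≈ 5.0847.

5.08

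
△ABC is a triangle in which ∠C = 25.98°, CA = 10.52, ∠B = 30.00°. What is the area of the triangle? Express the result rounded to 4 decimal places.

area ≈ 40.1823

The third angle is ∠A = 180° − ∠B − ∠C = 124.02°.
Law of sines: BC = CA·sin A/sin B ≈ 17.439.
Law of sines: AB = CA·sin C/sin B ≈ 9.2167.
Area = ½·CA·BC·sin C ≈ 40.182.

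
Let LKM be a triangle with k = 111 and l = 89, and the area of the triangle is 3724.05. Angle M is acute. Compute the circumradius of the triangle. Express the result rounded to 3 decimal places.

R ≈ 56.515

From area = ½·l·k·sin M, we get sin M = 2·area/(l·k) ≈ 0.75393.
Taking the acute solution, ∠M ≈ 0.854 rad.
Law of cosines then gives m ≈ 85.217.
Circumradius = m/(2 sin M) ≈ 56.515.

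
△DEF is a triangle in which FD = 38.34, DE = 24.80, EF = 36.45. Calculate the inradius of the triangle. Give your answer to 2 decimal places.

Semiperimeter s = (36.45 + 38.34 + 24.8)/2 = 49.795.
Heron's formula: area = √(49.795·13.345·11.455·24.995) ≈ 436.19.
Inradius = area/s = 436.19/49.795 ≈ 8.7597.

r ≈ 8.76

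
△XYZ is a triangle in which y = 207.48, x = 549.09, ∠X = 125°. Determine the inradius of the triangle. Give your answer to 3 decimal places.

Law of sines: sin Y = y·sin X/x ≈ 0.30953.
Since x ≥ y, only the acute value applies: ∠Y ≈ 18.03°.
Then ∠Z = 180° − ∠X − ∠Y ≈ 36.97°.
Law of sines gives z = x·sin Z/sin X ≈ 403.12.
Area = ½·x·y·sin Z ≈ 34257.
Semiperimeter s = (549.09+207.48+403.12)/2 = 579.84.
Inradius = area/s = 34257/579.84 ≈ 59.079.

r ≈ 59.079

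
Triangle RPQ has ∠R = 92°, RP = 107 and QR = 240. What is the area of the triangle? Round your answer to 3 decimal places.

area ≈ 12832.178

Area = ½·QR·RP·sin R ≈ 12832.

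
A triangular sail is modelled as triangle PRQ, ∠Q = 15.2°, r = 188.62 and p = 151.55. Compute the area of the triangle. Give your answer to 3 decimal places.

area ≈ 3747.386

Area = ½·p·r·sin Q ≈ 3747.4.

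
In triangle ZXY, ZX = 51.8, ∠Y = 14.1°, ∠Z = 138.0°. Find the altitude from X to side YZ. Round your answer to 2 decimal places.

The third angle is ∠X = 180° − ∠Y − ∠Z = 27.90°.
Law of sines: XY = ZX·sin Z/sin Y ≈ 142.28.
Law of sines: YZ = ZX·sin X/sin Y ≈ 99.496.
Area = ½·ZX·XY·sin X ≈ 1724.3.
The altitude from X has length 2·area/YZ ≈ 34.661.

34.66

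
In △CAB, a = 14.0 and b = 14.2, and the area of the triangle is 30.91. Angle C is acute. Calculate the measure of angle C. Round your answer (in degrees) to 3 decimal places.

18.117

From area = ½·a·b·sin C, we get sin C = 2·area/(a·b) ≈ 0.31097.
Taking the acute solution, ∠C ≈ 18.12°.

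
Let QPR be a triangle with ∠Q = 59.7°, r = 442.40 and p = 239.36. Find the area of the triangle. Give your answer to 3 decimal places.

area ≈ 45713.714

Area = ½·p·r·sin Q ≈ 45714.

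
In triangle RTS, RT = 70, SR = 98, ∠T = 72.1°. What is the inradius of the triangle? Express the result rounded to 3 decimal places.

Law of sines: sin S = RT·sin T/SR ≈ 0.67971.
Since SR ≥ RT, only the acute value applies: ∠S ≈ 42.82°.
Then ∠R = 180° − ∠T − ∠S ≈ 65.08°.
Law of sines gives TS = SR·sin R/sin T ≈ 93.396.
Area = ½·SR·RT·sin R ≈ 3110.6.
Semiperimeter s = (93.396+98+70)/2 = 130.7.
Inradius = area/s = 3110.6/130.7 ≈ 23.8.

r ≈ 23.800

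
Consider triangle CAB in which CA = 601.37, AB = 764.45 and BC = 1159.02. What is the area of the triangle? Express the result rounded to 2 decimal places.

Semiperimeter s = (764.45 + 1159 + 601.37)/2 = 1262.4.
Heron's formula: area = √(1262.4·497.97·103.4·661.05) ≈ 2.0729e+05.

207291.24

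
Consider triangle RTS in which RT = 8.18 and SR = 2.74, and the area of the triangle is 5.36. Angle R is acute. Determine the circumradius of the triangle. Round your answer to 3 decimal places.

From area = ½·SR·RT·sin R, we get sin R = 2·area/(SR·RT) ≈ 0.47829.
Taking the acute solution, ∠R ≈ 28.57°.
Law of cosines then gives TS ≈ 5.9206.
Circumradius = TS/(2 sin R) ≈ 6.1893.

6.189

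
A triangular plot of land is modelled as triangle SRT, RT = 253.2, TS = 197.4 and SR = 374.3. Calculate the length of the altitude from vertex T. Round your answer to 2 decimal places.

124.04

Semiperimeter s = (253.2 + 197.4 + 374.3)/2 = 412.45.
Heron's formula: area = √(412.45·159.25·215.05·38.15) ≈ 23214.
The altitude from T has length 2·area/SR ≈ 124.04.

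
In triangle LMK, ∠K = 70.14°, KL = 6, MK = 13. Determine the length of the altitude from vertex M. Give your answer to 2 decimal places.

h_M ≈ 12.23

By the law of cosines, LM² = MK² + KL² − 2·MK·KL·cos K = 152, so LM ≈ 12.329.
Area = ½·MK·KL·sin K ≈ 36.68.
The altitude from M has length 2·area/KL ≈ 12.227.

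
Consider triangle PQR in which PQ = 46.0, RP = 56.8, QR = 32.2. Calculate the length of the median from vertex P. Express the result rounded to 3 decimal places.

Median from P: ½√(2·RP² + 2·PQ² − QR²) ≈ 49.111.

m_P ≈ 49.111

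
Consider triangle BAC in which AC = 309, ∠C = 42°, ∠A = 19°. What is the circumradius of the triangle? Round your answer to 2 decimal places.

The third angle is ∠B = 180° − ∠A − ∠C = 119.00°.
Law of sines: CB = AC·sin A/sin B ≈ 115.02.
Law of sines: BA = AC·sin C/sin B ≈ 236.4.
Circumradius = AC/(2 sin B) ≈ 176.65.

R ≈ 176.65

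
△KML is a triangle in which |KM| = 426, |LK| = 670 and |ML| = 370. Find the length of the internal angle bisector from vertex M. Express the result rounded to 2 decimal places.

By the law of cosines, cos M = (|KM|² + |ML|² − |LK|²) / (2·|KM|·|ML|) ≈ -0.41405, so ∠M ≈ 1.9977 rad.
The bisector from M has length 2·|KM|·|ML|·cos(∠M/2)/(|KM|+|ML|) ≈ 214.36.

214.36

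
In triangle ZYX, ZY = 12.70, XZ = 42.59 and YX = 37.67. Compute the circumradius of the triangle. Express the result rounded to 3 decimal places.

By the law of cosines, cos Z = (XZ² + ZY² − YX²) / (2·XZ·ZY) ≈ 0.51412, so ∠Z ≈ 1.0308 rad.
Circumradius = YX/(2 sin Z) ≈ 21.959.

R ≈ 21.959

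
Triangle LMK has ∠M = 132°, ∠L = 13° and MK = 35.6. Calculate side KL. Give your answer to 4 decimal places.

117.6076

The third angle is ∠K = 180° − ∠L − ∠M = 35.00°.
Law of sines: KL = MK·sin M/sin L ≈ 117.61.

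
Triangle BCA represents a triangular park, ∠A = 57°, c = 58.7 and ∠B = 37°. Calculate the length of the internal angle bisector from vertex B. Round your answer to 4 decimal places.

The third angle is ∠C = 180° − ∠A − ∠B = 86.00°.
Law of sines: b = c·sin B/sin C ≈ 35.413.
Law of sines: a = c·sin A/sin C ≈ 49.35.
The bisector from B has length 2·c·a·cos(∠B/2)/(c+a) ≈ 50.85.

t_B ≈ 50.8496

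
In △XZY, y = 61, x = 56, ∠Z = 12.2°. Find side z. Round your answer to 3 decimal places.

By the law of cosines, z² = y² + x² − 2·y·x·cos Z = 179.29, so z ≈ 13.39.

13.390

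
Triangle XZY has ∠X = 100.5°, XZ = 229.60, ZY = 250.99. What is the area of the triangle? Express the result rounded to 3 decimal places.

Law of sines: sin Y = XZ·sin X/ZY ≈ 0.89946.
Since ZY ≥ XZ, only the acute value applies: ∠Y ≈ 64.09°.
Then ∠Z = 180° − ∠X − ∠Y ≈ 15.41°.
Law of sines gives YX = ZY·sin Z/sin X ≈ 67.842.
Area = ½·ZY·XZ·sin Z ≈ 7657.9.

area ≈ 7657.893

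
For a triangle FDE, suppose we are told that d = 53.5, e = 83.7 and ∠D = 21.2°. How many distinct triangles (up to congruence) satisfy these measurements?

2

e·sin D = 83.7·sin(21.2°) ≈ 30.27.
Since e sin D < d < e (30.27 < 53.5 < 83.7), two triangles exist.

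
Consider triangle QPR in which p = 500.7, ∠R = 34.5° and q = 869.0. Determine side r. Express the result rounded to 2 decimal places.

By the law of cosines, r² = q² + p² − 2·q·p·cos R = 2.8869e+05, so r ≈ 537.3.

537.30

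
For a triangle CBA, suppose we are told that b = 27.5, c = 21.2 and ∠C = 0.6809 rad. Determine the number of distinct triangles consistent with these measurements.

b·sin C = 27.5·sin(0.6809 rad) ≈ 17.31.
Since b sin C < c < b (17.31 < 21.2 < 27.5), two triangles exist.

2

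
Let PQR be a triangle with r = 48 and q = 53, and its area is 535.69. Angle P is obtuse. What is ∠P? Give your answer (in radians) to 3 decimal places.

∠P ≈ 2.707 rad

From area = ½·q·r·sin P, we get sin P = 2·area/(q·r) ≈ 0.42114.
Taking the obtuse solution, ∠P ≈ 2.707 rad.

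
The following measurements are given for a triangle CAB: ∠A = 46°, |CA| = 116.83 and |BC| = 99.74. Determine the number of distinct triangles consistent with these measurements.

2

|CA|·sin A = 116.83·sin(46°) ≈ 84.04.
Since |CA| sin A < |BC| < |CA| (84.04 < 99.74 < 116.83), two triangles exist.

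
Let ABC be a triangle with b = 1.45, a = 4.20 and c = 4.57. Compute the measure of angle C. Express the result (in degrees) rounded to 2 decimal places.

By the law of cosines, cos C = (a² + b² − c²) / (2·a·b) ≈ -0.09379, so ∠C ≈ 95.38°.

∠C ≈ 95.38°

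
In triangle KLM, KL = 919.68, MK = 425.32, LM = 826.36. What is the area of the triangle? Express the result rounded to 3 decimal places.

area ≈ 175676.370

Semiperimeter s = (826.36 + 425.32 + 919.68)/2 = 1085.7.
Heron's formula: area = √(1085.7·259.32·660.36·166) ≈ 1.7568e+05.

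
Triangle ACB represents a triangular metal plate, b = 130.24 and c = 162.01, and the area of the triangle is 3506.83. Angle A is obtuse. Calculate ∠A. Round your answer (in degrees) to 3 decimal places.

160.586

From area = ½·c·b·sin A, we get sin A = 2·area/(c·b) ≈ 0.33240.
Taking the obtuse solution, ∠A ≈ 160.59°.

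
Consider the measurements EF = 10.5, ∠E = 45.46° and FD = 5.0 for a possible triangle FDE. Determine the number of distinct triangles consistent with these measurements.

EF·sin E = 10.5·sin(45.46°) ≈ 7.484.
Since FD = 5.0 < 7.484 = EF sin E, no triangle exists.

0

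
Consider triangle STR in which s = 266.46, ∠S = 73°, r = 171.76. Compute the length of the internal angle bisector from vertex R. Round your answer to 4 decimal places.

t_R ≈ 248.8240

Law of sines: sin R = r·sin S/s ≈ 0.61643.
Since s ≥ r, only the acute value applies: ∠R ≈ 38.06°.
Then ∠T = 180° − ∠S − ∠R ≈ 68.94°.
Law of sines gives t = s·sin T/sin S ≈ 260.03.
The bisector from R has length 2·s·t·cos(∠R/2)/(s+t) ≈ 248.82.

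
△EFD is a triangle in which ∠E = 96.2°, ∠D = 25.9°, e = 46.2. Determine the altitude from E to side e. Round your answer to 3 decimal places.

17.196

The third angle is ∠F = 180° − ∠D − ∠E = 57.90°.
Law of sines: f = e·sin F/sin E ≈ 39.367.
Law of sines: d = e·sin D/sin E ≈ 20.299.
Area = ½·e·f·sin D ≈ 397.22.
The altitude from E has length 2·area/e ≈ 17.196.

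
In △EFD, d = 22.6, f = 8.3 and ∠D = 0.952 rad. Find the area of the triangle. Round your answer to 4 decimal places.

area ≈ 89.1756

Law of sines: sin F = f·sin D/d ≈ 0.29916.
Since d ≥ f, only the acute value applies: ∠F ≈ 0.304 rad.
Then ∠E = π − ∠D − ∠F ≈ 1.886 rad.
Law of sines gives e = d·sin E/sin D ≈ 26.379.
Area = ½·d·f·sin E ≈ 89.176.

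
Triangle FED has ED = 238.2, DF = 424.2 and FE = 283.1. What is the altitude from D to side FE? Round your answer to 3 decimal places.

Semiperimeter s = (238.2 + 424.2 + 283.1)/2 = 472.75.
Heron's formula: area = √(472.75·234.55·48.55·189.65) ≈ 31952.
The altitude from D has length 2·area/FE ≈ 225.73.

225.733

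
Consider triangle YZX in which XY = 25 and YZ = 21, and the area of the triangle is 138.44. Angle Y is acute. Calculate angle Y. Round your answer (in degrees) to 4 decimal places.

31.8293

From area = ½·XY·YZ·sin Y, we get sin Y = 2·area/(XY·YZ) ≈ 0.52739.
Taking the acute solution, ∠Y ≈ 31.83°.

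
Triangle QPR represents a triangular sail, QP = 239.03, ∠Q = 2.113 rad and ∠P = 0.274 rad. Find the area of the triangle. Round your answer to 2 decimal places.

The third angle is ∠R = π − ∠Q − ∠P = 0.755 rad.
Law of sines: PR = QP·sin Q/sin R ≈ 298.9.
Law of sines: RQ = QP·sin P/sin R ≈ 94.421.
Area = ½·QP·PR·sin P ≈ 9666.2.

area ≈ 9666.22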